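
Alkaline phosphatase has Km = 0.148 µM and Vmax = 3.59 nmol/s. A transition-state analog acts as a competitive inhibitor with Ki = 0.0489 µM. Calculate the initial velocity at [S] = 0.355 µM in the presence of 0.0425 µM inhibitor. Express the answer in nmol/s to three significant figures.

2.02 nmol/s

α = 1 + [I]/Ki = 1 + 0.0425/0.0489 = 1.869.
For a competitive inhibitor, Vmax is unchanged and the apparent Km becomes α·Km: Km,app = 0.277 µM, Vmax,app = 3.59 nmol/s.
v = Vmax,app·[S]/(Km,app + [S]) = 3.59 × 0.355/(0.277 + 0.355) = 2.02 nmol/s.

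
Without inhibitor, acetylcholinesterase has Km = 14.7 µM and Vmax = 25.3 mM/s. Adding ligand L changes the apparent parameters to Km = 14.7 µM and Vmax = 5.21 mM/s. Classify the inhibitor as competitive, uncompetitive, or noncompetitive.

noncompetitive

Vmax decreases (25.3 → 5.21 mM/s) while Km is unchanged — pure noncompetitive inhibition.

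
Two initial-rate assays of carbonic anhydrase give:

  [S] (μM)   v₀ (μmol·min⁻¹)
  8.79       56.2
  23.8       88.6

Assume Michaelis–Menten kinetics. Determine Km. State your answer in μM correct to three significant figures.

From v = Vmax[S]/(Km+[S]), each point gives Vmax = v(Km+[S])/[S].
Equating: 56.2(Km+8.79)/8.79 = 88.6(Km+23.8)/23.8.
6.394·Km + 56.2 = 3.723·Km + 88.6, so (6.394 − 3.723)·Km = 88.6 − 56.2.
Km = 32.40/2.671 = 12.1 μM; then Vmax = 56.2(12.1+8.79)/8.79 = 134 μmol·min⁻¹.

12.1 μM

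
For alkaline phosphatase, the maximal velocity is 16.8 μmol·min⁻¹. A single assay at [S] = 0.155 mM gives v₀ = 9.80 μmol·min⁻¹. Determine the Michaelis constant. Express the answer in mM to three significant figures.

v/Vmax = 9.80/16.8 = 0.5833 = [S]/(Km+[S]).
So Km + [S] = [S]/0.5833 = 0.2657 mM, giving Km = 0.2657 − 0.155 = 0.111 mM.

0.111 mM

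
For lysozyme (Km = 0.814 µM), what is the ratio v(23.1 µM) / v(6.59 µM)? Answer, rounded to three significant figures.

1.09

The fractional saturations are [S]/(Km+[S]) = 6.59/7.404 = 0.8901 and 23.1/23.91 = 0.9660.
v₂/v₁ is just their ratio: 0.9660/0.8901 = 1.09.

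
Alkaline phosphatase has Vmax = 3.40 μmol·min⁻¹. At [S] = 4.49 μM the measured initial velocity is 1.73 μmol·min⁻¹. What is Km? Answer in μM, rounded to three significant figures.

4.33 μM

v/Vmax = 1.73/3.40 = 0.5088 = [S]/(Km+[S]).
So Km + [S] = [S]/0.5088 = 8.824 μM, giving Km = 8.824 − 4.49 = 4.33 μM.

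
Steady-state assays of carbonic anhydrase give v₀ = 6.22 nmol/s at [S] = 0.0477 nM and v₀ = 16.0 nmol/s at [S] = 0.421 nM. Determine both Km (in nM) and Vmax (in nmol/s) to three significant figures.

Km = 0.106 nM; Vmax = 20.0 nmol/s

In reciprocal form, 1/v = (Km/Vmax)·(1/[S]) + 1/Vmax. The two points give (1/[S], 1/v) = (20.96, 0.1608) and (2.375, 0.06250).
Slope = (0.1608 − 0.06250)/(20.96 − 2.375) = 0.005287; intercept = 0.1608 − 0.005287×20.96 = 0.04994.
Vmax = 1/intercept = 20.0 nmol/s; Km = slope × Vmax = 0.005287 × 20.0 = 0.106 nM.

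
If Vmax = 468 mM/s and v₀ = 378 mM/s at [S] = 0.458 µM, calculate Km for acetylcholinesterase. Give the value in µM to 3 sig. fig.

0.109 µM

v/Vmax = 378/468 = 0.8077 = [S]/(Km+[S]).
So Km + [S] = [S]/0.8077 = 0.5670 µM, giving Km = 0.5670 − 0.458 = 0.109 µM.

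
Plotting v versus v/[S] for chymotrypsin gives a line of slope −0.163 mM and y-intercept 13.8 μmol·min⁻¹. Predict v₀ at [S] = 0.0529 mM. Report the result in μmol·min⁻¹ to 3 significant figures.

In the Eadie–Hofstee form v = Vmax − Km·(v/[S]), the slope is −Km and the intercept is Vmax, so Km = 0.163 mM and Vmax = 13.8 μmol·min⁻¹.
v = 13.8 × 0.0529/(0.163 + 0.0529) = 3.38 μmol·min⁻¹.

3.38 μmol·min⁻¹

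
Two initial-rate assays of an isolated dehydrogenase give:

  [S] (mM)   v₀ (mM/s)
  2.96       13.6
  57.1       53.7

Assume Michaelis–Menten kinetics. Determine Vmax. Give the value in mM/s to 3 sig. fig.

From v = Vmax[S]/(Km+[S]), each point gives Vmax = v(Km+[S])/[S].
Equating: 13.6(Km+2.96)/2.96 = 53.7(Km+57.1)/57.1.
4.595·Km + 13.6 = 0.9405·Km + 53.7, so (4.595 − 0.9405)·Km = 53.7 − 13.6.
Km = 40.10/3.654 = 11.0 mM; then Vmax = 13.6(11.0+2.96)/2.96 = 64.0 mM/s.

64.0 mM/s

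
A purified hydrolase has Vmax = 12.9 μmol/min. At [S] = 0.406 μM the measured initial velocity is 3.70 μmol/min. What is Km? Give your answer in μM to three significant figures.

From v = Vmax[S]/(Km+[S]), Km = [S](Vmax − v)/v.
Km = 0.406 × (12.9 − 3.70) / 3.70 = 3.735/3.70 = 1.01 μM.

1.01 μM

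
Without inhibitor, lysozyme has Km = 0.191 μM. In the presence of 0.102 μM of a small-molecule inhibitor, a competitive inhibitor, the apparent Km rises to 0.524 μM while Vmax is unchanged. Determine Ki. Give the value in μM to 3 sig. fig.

0.0585 μM

Competitive: Km,app = α·Km with α = 1 + [I]/Ki.
α = Km,app/Km = 0.524/0.191 = 2.743.
Since α = 1 + [I]/Ki, [I]/Ki = 2.743 − 1 = 1.743 and Ki = 0.102/1.743 = 0.0585 μM.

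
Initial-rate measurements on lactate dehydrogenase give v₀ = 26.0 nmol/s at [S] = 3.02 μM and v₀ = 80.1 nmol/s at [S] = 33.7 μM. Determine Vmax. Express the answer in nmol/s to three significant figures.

From v = Vmax[S]/(Km+[S]), each point gives Vmax = v(Km+[S])/[S].
Equating: 26.0(Km+3.02)/3.02 = 80.1(Km+33.7)/33.7.
8.609·Km + 26.0 = 2.377·Km + 80.1, so (8.609 − 2.377)·Km = 80.1 − 26.0.
Km = 54.10/6.232 = 8.68 μM; then Vmax = 26.0(8.68+3.02)/3.02 = 101 nmol/s.

101 nmol/s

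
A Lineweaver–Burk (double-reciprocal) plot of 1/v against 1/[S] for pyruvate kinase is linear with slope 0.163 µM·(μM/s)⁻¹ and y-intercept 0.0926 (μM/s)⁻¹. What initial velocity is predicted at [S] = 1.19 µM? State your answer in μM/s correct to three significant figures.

The y-intercept is 1/Vmax, so Vmax = 1/0.0926 = 10.8 μM/s.
The slope is Km/Vmax, so Km = 0.163 × 10.8 = 1.76 µM.
Then v = 10.8 × 1.19/(1.76 + 1.19) = 4.36 μM/s.

4.36 μM/s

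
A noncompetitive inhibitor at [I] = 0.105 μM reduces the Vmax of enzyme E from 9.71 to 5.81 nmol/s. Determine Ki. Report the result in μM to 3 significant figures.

0.156 μM

Noncompetitive: Vmax,app = Vmax/α with α = 1 + [I]/Ki.
α = Vmax/Vmax,app = 9.71/5.81 = 1.671.
Since α = 1 + [I]/Ki, [I]/Ki = 1.671 − 1 = 0.6713 and Ki = 0.105/0.6713 = 0.156 μM.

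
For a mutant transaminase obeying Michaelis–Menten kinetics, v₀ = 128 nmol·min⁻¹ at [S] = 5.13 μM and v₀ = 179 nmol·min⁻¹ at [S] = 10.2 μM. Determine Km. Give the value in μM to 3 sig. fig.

6.89 μM

From v = Vmax[S]/(Km+[S]), each point gives Vmax = v(Km+[S])/[S].
Equating: 128(Km+5.13)/5.13 = 179(Km+10.2)/10.2.
24.95·Km + 128 = 17.55·Km + 179, so (24.95 − 17.55)·Km = 179 − 128.
Km = 51.00/7.402 = 6.89 μM; then Vmax = 128(6.89+5.13)/5.13 = 300 nmol·min⁻¹.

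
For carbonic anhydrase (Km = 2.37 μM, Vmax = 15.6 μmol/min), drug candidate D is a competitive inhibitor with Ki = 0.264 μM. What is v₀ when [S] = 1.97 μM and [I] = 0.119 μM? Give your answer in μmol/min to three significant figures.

5.68 μmol/min

α = 1 + [I]/Ki = 1 + 0.119/0.264 = 1.451.
For a competitive inhibitor, Vmax is unchanged and the apparent Km becomes α·Km: Km,app = 3.44 μM, Vmax,app = 15.6 μmol/min.
v = Vmax,app·[S]/(Km,app + [S]) = 15.6 × 1.97/(3.44 + 1.97) = 5.68 μmol/min.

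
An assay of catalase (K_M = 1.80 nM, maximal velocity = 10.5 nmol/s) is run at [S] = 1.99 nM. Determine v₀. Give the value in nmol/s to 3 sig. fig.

5.51 nmol/s

[S]/(Km+[S]) = 1.99/3.790 = 0.5251, the fractional saturation.
v = 0.5251 × Vmax = 0.5251 × 10.5 = 5.51 nmol/s.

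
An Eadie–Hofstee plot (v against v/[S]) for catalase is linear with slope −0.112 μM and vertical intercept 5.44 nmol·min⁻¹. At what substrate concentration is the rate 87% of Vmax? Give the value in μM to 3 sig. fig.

0.750 μM

The Eadie–Hofstee slope gives Km = 0.112 μM (slope = −Km).
v/Vmax = [S]/(Km+[S]) = 0.87 ⇒ [S] = Km·0.87/(1−0.87) = 0.112 × 6.692 = 0.750 μM.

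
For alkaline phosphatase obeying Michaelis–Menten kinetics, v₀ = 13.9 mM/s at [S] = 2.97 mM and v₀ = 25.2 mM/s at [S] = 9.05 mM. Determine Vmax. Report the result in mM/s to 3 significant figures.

41.8 mM/s

In reciprocal form, 1/v = (Km/Vmax)·(1/[S]) + 1/Vmax. The two points give (1/[S], 1/v) = (0.3367, 0.07194) and (0.1105, 0.03968).
Slope = (0.07194 − 0.03968)/(0.3367 − 0.1105) = 0.1426; intercept = 0.07194 − 0.1426×0.3367 = 0.02392.
Vmax = 1/intercept = 41.8 mM/s; Km = slope × Vmax = 0.1426 × 41.8 = 5.96 mM.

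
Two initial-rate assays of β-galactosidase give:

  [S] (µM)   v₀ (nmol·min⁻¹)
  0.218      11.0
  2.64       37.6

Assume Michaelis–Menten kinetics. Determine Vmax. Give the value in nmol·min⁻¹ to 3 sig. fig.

In reciprocal form, 1/v = (Km/Vmax)·(1/[S]) + 1/Vmax. The two points give (1/[S], 1/v) = (4.587, 0.09091) and (0.3788, 0.02660).
Slope = (0.09091 − 0.02660)/(4.587 − 0.3788) = 0.01528; intercept = 0.09091 − 0.01528×4.587 = 0.02081.
Vmax = 1/intercept = 48.1 nmol·min⁻¹; Km = slope × Vmax = 0.01528 × 48.1 = 0.734 µM.

48.1 nmol·min⁻¹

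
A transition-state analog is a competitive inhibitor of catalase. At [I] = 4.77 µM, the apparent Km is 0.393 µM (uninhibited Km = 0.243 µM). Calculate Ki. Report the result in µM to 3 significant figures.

Competitive: Km,app = α·Km with α = 1 + [I]/Ki.
α = Km,app/Km = 0.393/0.243 = 1.617.
Ki = [I]/(α − 1) = 4.77/0.6173 = 7.73 µM.

7.73 µM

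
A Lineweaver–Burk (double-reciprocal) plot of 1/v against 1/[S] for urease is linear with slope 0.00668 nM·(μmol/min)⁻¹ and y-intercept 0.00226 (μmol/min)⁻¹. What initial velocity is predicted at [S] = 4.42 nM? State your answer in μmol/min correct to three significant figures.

The y-intercept is 1/Vmax, so Vmax = 1/0.00226 = 442 μmol/min.
The slope is Km/Vmax, so Km = 0.00668 × 442 = 2.96 nM.
Then v = 442 × 4.42/(2.96 + 4.42) = 265 μmol/min.

265 μmol/min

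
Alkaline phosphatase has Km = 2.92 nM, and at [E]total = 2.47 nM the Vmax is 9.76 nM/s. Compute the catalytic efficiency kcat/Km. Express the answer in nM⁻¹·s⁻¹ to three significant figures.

kcat = Vmax/[E]total = 9.76/2.47 = 3.95 s⁻¹.
kcat/Km = 3.95/2.92 = 1.35 nM⁻¹·s⁻¹.

1.35 nM⁻¹·s⁻¹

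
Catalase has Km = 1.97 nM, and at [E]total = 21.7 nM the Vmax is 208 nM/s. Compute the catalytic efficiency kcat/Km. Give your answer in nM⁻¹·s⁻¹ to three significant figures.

kcat = Vmax/[E]total = 208/21.7 = 9.59 s⁻¹.
kcat/Km = 9.59/1.97 = 4.87 nM⁻¹·s⁻¹.

4.87 nM⁻¹·s⁻¹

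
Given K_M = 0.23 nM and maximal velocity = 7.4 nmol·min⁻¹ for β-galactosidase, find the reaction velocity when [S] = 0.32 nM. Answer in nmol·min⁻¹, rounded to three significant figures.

v = Vmax·[S]/(Km + [S]) = 7.4 × 0.32 / (0.23 + 0.32)
  = 2.368 / 0.5500 = 4.31 nmol·min⁻¹.

4.31 nmol·min⁻¹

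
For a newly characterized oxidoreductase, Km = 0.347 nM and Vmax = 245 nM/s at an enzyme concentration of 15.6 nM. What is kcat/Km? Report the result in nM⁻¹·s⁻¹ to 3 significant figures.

kcat = Vmax/[E]total = 245/15.6 = 15.7 s⁻¹.
kcat/Km = 15.7/0.347 = 45.3 nM⁻¹·s⁻¹.

45.3 nM⁻¹·s⁻¹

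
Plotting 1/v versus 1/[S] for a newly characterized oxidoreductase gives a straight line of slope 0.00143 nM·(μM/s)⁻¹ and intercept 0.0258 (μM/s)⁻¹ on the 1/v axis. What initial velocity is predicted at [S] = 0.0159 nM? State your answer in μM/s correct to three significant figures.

The y-intercept is 1/Vmax, so Vmax = 1/0.0258 = 38.8 μM/s.
The slope is Km/Vmax, so Km = 0.00143 × 38.8 = 0.0554 nM.
Then v = 38.8 × 0.0159/(0.0554 + 0.0159) = 8.64 μM/s.

8.64 μM/s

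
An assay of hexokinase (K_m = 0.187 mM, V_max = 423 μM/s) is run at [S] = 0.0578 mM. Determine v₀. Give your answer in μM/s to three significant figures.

v = Vmax·[S]/(Km + [S]) = 423 × 0.0578 / (0.187 + 0.0578)
  = 24.45 / 0.2448 = 99.9 μM/s.

99.9 μM/s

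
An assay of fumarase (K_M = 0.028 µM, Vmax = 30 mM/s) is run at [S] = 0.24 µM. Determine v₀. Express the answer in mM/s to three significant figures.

26.9 mM/s

v = Vmax·[S]/(Km + [S]) = 30 × 0.24 / (0.028 + 0.24)
  = 7.200 / 0.2680 = 26.9 mM/s.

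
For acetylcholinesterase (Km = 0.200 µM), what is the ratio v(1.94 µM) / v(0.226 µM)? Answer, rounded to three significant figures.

1.71

Since Vmax cancels, v₂/v₁ = [S]₂(Km+[S]₁) / [S]₁(Km+[S]₂).
= 1.94×(0.200+0.226) / (0.226×(0.200+1.94)) = 0.8264/0.4836 = 1.71.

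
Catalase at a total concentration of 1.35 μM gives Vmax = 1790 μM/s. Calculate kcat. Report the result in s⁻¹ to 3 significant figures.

1330 s⁻¹

kcat = Vmax/[E]total = 1790 μM/s / 1.35 μM = 1330 s⁻¹.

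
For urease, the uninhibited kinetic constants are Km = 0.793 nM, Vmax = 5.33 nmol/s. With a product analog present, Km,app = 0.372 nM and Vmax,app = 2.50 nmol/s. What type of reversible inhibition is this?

Both Km and Vmax decrease by the same factor (~2.13-fold) — characteristic of uncompetitive inhibition.

uncompetitive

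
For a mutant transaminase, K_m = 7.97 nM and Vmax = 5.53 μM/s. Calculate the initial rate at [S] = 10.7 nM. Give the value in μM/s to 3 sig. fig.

3.17 μM/s

[S]/(Km+[S]) = 10.7/18.67 = 0.5731, the fractional saturation.
v = 0.5731 × Vmax = 0.5731 × 5.53 = 3.17 μM/s.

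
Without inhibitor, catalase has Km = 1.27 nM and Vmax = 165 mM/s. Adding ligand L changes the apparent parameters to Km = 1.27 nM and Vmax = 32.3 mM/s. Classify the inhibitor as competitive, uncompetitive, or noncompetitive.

Vmax decreases (165 → 32.3 mM/s) while Km is unchanged — pure noncompetitive inhibition.

noncompetitive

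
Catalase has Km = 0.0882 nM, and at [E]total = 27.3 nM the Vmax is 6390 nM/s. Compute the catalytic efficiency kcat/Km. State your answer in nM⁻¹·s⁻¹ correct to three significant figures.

2650 nM⁻¹·s⁻¹

kcat = Vmax/[E]total = 6390/27.3 = 234 s⁻¹.
kcat/Km = 234/0.0882 = 2650 nM⁻¹·s⁻¹.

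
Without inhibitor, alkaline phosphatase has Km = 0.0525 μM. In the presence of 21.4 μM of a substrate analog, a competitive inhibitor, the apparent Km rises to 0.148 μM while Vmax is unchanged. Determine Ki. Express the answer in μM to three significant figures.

Competitive: Km,app = α·Km with α = 1 + [I]/Ki.
α = Km,app/Km = 0.148/0.0525 = 2.819.
Ki = [I]/(α − 1) = 21.4/1.819 = 11.8 μM.

11.8 μM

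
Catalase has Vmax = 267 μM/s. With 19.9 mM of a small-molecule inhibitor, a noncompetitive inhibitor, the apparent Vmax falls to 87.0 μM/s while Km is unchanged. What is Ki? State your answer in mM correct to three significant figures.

9.62 mM

Noncompetitive: Vmax,app = Vmax/α with α = 1 + [I]/Ki.
α = Vmax/Vmax,app = 267/87.0 = 3.069.
Ki = [I]/(α − 1) = 19.9/2.069 = 9.62 mM.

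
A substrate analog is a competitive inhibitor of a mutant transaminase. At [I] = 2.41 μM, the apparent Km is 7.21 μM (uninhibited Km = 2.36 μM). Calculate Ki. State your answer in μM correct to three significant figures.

1.17 μM

Competitive: Km,app = α·Km with α = 1 + [I]/Ki.
α = Km,app/Km = 7.21/2.36 = 3.055.
Ki = [I]/(α − 1) = 2.41/2.055 = 1.17 μM.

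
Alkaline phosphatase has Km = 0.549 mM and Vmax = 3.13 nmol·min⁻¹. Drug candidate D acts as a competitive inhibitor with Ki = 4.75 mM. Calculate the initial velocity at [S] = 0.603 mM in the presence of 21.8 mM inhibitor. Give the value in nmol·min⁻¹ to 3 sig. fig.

0.514 nmol·min⁻¹

α = 1 + [I]/Ki = 1 + 21.8/4.75 = 5.589.
For a competitive inhibitor, Vmax is unchanged and the apparent Km becomes α·Km: Km,app = 3.07 mM, Vmax,app = 3.13 nmol·min⁻¹.
v = Vmax,app·[S]/(Km,app + [S]) = 3.13 × 0.603/(3.07 + 0.603) = 0.514 nmol·min⁻¹.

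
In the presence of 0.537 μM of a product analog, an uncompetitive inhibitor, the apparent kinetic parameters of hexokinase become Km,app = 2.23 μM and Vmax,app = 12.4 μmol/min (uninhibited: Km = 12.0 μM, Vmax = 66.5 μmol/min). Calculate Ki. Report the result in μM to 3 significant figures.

Uncompetitive: Vmax,app = Vmax/α (and Km,app = Km/α) with α = 1 + [I]/Ki.
α = Vmax/Vmax,app = 66.5/12.4 = 5.363.
Since α = 1 + [I]/Ki, [I]/Ki = 5.363 − 1 = 4.363 and Ki = 0.537/4.363 = 0.123 μM.

0.123 μM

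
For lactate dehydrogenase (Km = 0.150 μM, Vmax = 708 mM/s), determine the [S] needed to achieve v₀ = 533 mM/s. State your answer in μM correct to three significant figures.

The required fractional saturation is v/Vmax = 533/708 = 0.7528.
Then [S]/(Km+[S]) = 0.7528 ⇒ [S] = 0.150 × 0.7528/(1 − 0.7528) = 0.457 μM.

0.457 μM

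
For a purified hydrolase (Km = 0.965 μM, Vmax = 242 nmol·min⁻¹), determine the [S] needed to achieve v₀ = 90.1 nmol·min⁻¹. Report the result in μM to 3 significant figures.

The required fractional saturation is v/Vmax = 90.1/242 = 0.3723.
Then [S]/(Km+[S]) = 0.3723 ⇒ [S] = 0.965 × 0.3723/(1 − 0.3723) = 0.572 μM.

0.572 μM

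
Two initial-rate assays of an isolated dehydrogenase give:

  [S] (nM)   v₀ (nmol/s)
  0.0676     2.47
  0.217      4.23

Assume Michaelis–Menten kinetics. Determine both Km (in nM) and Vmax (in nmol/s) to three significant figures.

Km = 0.103 nM; Vmax = 6.24 nmol/s

In reciprocal form, 1/v = (Km/Vmax)·(1/[S]) + 1/Vmax. The two points give (1/[S], 1/v) = (14.79, 0.4049) and (4.608, 0.2364).
Slope = (0.4049 − 0.2364)/(14.79 − 4.608) = 0.01654; intercept = 0.4049 − 0.01654×14.79 = 0.1602.
Vmax = 1/intercept = 6.24 nmol/s; Km = slope × Vmax = 0.01654 × 6.24 = 0.103 nM.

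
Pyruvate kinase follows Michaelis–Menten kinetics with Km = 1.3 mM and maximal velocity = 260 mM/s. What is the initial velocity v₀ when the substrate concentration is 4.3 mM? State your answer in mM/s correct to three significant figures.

[S]/(Km+[S]) = 4.3/5.600 = 0.7679, the fractional saturation.
v = 0.7679 × Vmax = 0.7679 × 260 = 200 mM/s.

200 mM/s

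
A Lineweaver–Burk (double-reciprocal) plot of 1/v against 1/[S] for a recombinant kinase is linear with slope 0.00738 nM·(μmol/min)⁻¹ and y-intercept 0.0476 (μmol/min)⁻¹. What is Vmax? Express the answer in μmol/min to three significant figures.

The y-intercept of a Lineweaver–Burk plot equals 1/Vmax, so Vmax = 1/0.0476 = 21.0 μmol/min.

21.0 μmol/min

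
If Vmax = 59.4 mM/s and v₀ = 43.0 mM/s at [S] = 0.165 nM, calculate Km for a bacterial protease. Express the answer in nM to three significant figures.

From v = Vmax[S]/(Km+[S]), Km = [S](Vmax − v)/v.
Km = 0.165 × (59.4 − 43.0) / 43.0 = 2.706/43.0 = 0.0629 nM.

0.0629 nM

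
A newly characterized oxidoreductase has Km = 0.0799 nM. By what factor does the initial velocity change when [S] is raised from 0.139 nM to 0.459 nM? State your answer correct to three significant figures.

Since Vmax cancels, v₂/v₁ = [S]₂(Km+[S]₁) / [S]₁(Km+[S]₂).
= 0.459×(0.0799+0.139) / (0.139×(0.0799+0.459)) = 0.1005/0.07491 = 1.34.

1.34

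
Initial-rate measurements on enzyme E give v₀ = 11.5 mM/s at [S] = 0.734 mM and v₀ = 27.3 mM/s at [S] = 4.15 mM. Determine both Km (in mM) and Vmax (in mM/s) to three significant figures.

Km = 1.74 mM; Vmax = 38.7 mM/s

In reciprocal form, 1/v = (Km/Vmax)·(1/[S]) + 1/Vmax. The two points give (1/[S], 1/v) = (1.362, 0.08696) and (0.2410, 0.03663).
Slope = (0.08696 − 0.03663)/(1.362 − 0.2410) = 0.04488; intercept = 0.08696 − 0.04488×1.362 = 0.02582.
Vmax = 1/intercept = 38.7 mM/s; Km = slope × Vmax = 0.04488 × 38.7 = 1.74 mM.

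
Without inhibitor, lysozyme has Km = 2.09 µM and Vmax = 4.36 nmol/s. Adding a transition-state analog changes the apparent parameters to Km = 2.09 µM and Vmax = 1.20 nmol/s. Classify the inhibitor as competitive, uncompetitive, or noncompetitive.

Vmax decreases (4.36 → 1.20 nmol/s) while Km is unchanged — pure noncompetitive inhibition.

noncompetitive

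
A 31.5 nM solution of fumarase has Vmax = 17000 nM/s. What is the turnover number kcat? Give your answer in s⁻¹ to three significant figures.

kcat = Vmax/[E]total = 17000 nM/s / 31.5 nM = 540 s⁻¹.

540 s⁻¹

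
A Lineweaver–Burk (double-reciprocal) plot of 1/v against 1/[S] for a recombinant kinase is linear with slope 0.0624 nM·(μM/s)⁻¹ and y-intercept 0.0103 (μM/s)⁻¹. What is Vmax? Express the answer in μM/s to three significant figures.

97.1 μM/s

The y-intercept of a Lineweaver–Burk plot equals 1/Vmax, so Vmax = 1/0.0103 = 97.1 μM/s.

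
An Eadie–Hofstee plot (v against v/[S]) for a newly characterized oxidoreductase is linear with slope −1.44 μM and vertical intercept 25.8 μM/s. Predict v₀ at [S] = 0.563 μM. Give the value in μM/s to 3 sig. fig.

7.25 μM/s

In the Eadie–Hofstee form v = Vmax − Km·(v/[S]), the slope is −Km and the intercept is Vmax, so Km = 1.44 μM and Vmax = 25.8 μM/s.
v = 25.8 × 0.563/(1.44 + 0.563) = 7.25 μM/s.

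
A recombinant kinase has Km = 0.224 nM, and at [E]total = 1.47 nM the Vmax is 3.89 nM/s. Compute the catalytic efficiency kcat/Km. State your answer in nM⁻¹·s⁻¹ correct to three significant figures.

11.8 nM⁻¹·s⁻¹

kcat = Vmax/[E]total = 3.89/1.47 = 2.65 s⁻¹.
kcat/Km = 2.65/0.224 = 11.8 nM⁻¹·s⁻¹.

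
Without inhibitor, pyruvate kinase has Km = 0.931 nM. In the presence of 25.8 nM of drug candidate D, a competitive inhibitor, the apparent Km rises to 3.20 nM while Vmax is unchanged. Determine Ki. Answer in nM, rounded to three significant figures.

Competitive: Km,app = α·Km with α = 1 + [I]/Ki.
α = Km,app/Km = 3.20/0.931 = 3.437.
Ki = [I]/(α − 1) = 25.8/2.437 = 10.6 nM.

10.6 nM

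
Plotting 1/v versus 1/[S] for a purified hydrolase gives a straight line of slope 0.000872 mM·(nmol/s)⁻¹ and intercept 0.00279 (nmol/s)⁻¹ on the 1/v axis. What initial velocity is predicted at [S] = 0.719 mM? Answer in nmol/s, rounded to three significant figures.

250 nmol/s

The y-intercept is 1/Vmax, so Vmax = 1/0.00279 = 358 nmol/s.
The slope is Km/Vmax, so Km = 0.000872 × 358 = 0.313 mM.
Then v = 358 × 0.719/(0.313 + 0.719) = 250 nmol/s.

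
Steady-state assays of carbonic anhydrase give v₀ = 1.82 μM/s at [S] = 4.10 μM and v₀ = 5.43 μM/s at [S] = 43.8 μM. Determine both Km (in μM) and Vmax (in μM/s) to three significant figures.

Km = 11.3 μM; Vmax = 6.83 μM/s

In reciprocal form, 1/v = (Km/Vmax)·(1/[S]) + 1/Vmax. The two points give (1/[S], 1/v) = (0.2439, 0.5495) and (0.02283, 0.1842).
Slope = (0.5495 − 0.1842)/(0.2439 − 0.02283) = 1.652; intercept = 0.5495 − 1.652×0.2439 = 0.1464.
Vmax = 1/intercept = 6.83 μM/s; Km = slope × Vmax = 1.652 × 6.83 = 11.3 μM.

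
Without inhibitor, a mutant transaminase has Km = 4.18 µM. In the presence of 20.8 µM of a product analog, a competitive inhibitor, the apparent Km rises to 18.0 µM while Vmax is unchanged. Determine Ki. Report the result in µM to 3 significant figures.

6.29 µM

Competitive: Km,app = α·Km with α = 1 + [I]/Ki.
α = Km,app/Km = 18.0/4.18 = 4.306.
Ki = [I]/(α − 1) = 20.8/3.306 = 6.29 µM.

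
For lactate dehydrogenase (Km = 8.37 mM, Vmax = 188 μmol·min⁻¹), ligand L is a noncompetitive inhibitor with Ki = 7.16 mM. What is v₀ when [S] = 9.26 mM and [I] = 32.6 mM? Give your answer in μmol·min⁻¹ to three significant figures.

With α = 1 + [I]/Ki = 1 + 32.6/7.16 = 5.553, the noncompetitive rate law is v = (Vmax/α)·[S] / (Km + [S]).
v = (188/5.553)×9.26 / (8.37 + 9.26) = 313.5/17.63 = 17.8 μmol·min⁻¹.

17.8 μmol·min⁻¹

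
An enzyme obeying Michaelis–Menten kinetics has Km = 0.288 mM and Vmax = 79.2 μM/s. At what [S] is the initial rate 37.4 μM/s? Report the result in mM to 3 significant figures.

0.258 mM

The required fractional saturation is v/Vmax = 37.4/79.2 = 0.4722.
Then [S]/(Km+[S]) = 0.4722 ⇒ [S] = 0.288 × 0.4722/(1 − 0.4722) = 0.258 mM.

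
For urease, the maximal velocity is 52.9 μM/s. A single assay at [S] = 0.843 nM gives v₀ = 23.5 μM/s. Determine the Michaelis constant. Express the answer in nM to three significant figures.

v/Vmax = 23.5/52.9 = 0.4442 = [S]/(Km+[S]).
So Km + [S] = [S]/0.4442 = 1.898 nM, giving Km = 1.898 − 0.843 = 1.05 nM.

1.05 nM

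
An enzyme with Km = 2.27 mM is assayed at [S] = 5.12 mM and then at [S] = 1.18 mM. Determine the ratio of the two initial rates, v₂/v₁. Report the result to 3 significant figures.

0.494

Since Vmax cancels, v₂/v₁ = [S]₂(Km+[S]₁) / [S]₁(Km+[S]₂).
= 1.18×(2.27+5.12) / (5.12×(2.27+1.18)) = 8.720/17.66 = 0.494.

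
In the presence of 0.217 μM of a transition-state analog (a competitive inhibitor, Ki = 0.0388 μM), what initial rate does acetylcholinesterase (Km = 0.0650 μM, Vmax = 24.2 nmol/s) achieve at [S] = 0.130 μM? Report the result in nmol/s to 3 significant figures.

α = 1 + [I]/Ki = 1 + 0.217/0.0388 = 6.593.
For a competitive inhibitor, Vmax is unchanged and the apparent Km becomes α·Km: Km,app = 0.429 μM, Vmax,app = 24.2 nmol/s.
v = Vmax,app·[S]/(Km,app + [S]) = 24.2 × 0.130/(0.429 + 0.130) = 5.63 nmol/s.

5.63 nmol/s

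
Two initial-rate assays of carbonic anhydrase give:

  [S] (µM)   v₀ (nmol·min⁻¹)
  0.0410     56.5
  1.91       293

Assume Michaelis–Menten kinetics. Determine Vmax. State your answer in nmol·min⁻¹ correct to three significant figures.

323 nmol·min⁻¹

From v = Vmax[S]/(Km+[S]), each point gives Vmax = v(Km+[S])/[S].
Equating: 56.5(Km+0.0410)/0.0410 = 293(Km+1.91)/1.91.
1378·Km + 56.5 = 153.4·Km + 293, so (1378 − 153.4)·Km = 293 − 56.5.
Km = 236.5/1225 = 0.193 µM; then Vmax = 56.5(0.193+0.0410)/0.0410 = 323 nmol·min⁻¹.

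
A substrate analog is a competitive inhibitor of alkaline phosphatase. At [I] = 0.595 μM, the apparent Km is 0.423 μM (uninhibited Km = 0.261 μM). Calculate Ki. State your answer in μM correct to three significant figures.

0.959 μM

Competitive: Km,app = α·Km with α = 1 + [I]/Ki.
α = Km,app/Km = 0.423/0.261 = 1.621.
Since α = 1 + [I]/Ki, [I]/Ki = 1.621 − 1 = 0.6207 and Ki = 0.595/0.6207 = 0.959 μM.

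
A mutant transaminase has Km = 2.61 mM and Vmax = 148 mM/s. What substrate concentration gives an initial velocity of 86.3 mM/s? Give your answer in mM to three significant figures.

The required fractional saturation is v/Vmax = 86.3/148 = 0.5831.
Then [S]/(Km+[S]) = 0.5831 ⇒ [S] = 2.61 × 0.5831/(1 − 0.5831) = 3.65 mM.

3.65 mM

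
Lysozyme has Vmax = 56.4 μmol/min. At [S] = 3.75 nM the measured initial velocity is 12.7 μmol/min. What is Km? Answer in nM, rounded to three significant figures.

From v = Vmax[S]/(Km+[S]), Km = [S](Vmax − v)/v.
Km = 3.75 × (56.4 − 12.7) / 12.7 = 163.9/12.7 = 12.9 nM.

12.9 nM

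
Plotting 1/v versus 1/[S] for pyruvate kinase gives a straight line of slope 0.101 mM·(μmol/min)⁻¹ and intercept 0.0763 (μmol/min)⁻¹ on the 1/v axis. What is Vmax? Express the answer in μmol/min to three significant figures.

13.1 μmol/min

The y-intercept of a Lineweaver–Burk plot equals 1/Vmax, so Vmax = 1/0.0763 = 13.1 μmol/min.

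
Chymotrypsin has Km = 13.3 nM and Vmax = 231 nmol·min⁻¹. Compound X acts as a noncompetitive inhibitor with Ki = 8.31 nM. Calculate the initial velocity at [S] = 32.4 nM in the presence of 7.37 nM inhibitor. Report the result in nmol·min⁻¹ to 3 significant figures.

With α = 1 + [I]/Ki = 1 + 7.37/8.31 = 1.887, the noncompetitive rate law is v = (Vmax/α)·[S] / (Km + [S]).
v = (231/1.887)×32.4 / (13.3 + 32.4) = 3967/45.70 = 86.8 nmol·min⁻¹.

86.8 nmol·min⁻¹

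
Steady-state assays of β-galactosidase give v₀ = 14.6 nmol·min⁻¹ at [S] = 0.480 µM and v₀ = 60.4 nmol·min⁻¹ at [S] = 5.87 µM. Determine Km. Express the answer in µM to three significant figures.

2.28 µM

In reciprocal form, 1/v = (Km/Vmax)·(1/[S]) + 1/Vmax. The two points give (1/[S], 1/v) = (2.083, 0.06849) and (0.1704, 0.01656).
Slope = (0.06849 − 0.01656)/(2.083 − 0.1704) = 0.02715; intercept = 0.06849 − 0.02715×2.083 = 0.01193.
Vmax = 1/intercept = 83.8 nmol·min⁻¹; Km = slope × Vmax = 0.02715 × 83.8 = 2.28 µM.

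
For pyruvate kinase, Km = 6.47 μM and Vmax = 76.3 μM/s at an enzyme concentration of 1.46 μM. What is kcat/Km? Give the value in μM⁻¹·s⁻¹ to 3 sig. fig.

8.08 μM⁻¹·s⁻¹

kcat = Vmax/[E]total = 76.3/1.46 = 52.3 s⁻¹.
kcat/Km = 52.3/6.47 = 8.08 μM⁻¹·s⁻¹.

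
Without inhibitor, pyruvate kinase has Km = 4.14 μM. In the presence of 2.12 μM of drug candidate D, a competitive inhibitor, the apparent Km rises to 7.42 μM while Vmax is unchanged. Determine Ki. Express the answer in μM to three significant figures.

Competitive: Km,app = α·Km with α = 1 + [I]/Ki.
α = Km,app/Km = 7.42/4.14 = 1.792.
Since α = 1 + [I]/Ki, [I]/Ki = 1.792 − 1 = 0.7923 and Ki = 2.12/0.7923 = 2.68 μM.

2.68 μM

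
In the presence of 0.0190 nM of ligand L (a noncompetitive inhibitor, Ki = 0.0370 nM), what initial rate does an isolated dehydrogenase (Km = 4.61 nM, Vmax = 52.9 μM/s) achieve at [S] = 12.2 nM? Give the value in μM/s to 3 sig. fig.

25.4 μM/s

With α = 1 + [I]/Ki = 1 + 0.0190/0.0370 = 1.514, the noncompetitive rate law is v = (Vmax/α)·[S] / (Km + [S]).
v = (52.9/1.514)×12.2 / (4.61 + 12.2) = 426.4/16.81 = 25.4 μM/s.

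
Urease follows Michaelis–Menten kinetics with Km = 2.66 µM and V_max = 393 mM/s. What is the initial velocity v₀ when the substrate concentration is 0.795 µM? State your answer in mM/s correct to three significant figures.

[S]/(Km+[S]) = 0.795/3.455 = 0.2301, the fractional saturation.
v = 0.2301 × Vmax = 0.2301 × 393 = 90.4 mM/s.

90.4 mM/s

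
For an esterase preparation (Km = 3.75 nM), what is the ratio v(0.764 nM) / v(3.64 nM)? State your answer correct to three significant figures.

0.344

The fractional saturations are [S]/(Km+[S]) = 3.64/7.390 = 0.4926 and 0.764/4.514 = 0.1693.
v₂/v₁ is just their ratio: 0.1693/0.4926 = 0.344.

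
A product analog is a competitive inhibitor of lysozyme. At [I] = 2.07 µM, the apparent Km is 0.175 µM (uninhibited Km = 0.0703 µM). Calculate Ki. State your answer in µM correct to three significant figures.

1.39 µM

Competitive: Km,app = α·Km with α = 1 + [I]/Ki.
α = Km,app/Km = 0.175/0.0703 = 2.489.
Ki = [I]/(α − 1) = 2.07/1.489 = 1.39 µM.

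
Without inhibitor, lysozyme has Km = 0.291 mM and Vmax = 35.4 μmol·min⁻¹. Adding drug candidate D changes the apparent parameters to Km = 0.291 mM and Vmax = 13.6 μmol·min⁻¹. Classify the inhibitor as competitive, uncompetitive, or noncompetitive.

noncompetitive

Vmax decreases (35.4 → 13.6 μmol·min⁻¹) while Km is unchanged — pure noncompetitive inhibition.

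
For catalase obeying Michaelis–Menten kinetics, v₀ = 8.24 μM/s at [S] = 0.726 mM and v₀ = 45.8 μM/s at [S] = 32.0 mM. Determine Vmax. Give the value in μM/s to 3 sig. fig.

In reciprocal form, 1/v = (Km/Vmax)·(1/[S]) + 1/Vmax. The two points give (1/[S], 1/v) = (1.377, 0.1214) and (0.03125, 0.02183).
Slope = (0.1214 − 0.02183)/(1.377 − 0.03125) = 0.07393; intercept = 0.1214 − 0.07393×1.377 = 0.01952.
Vmax = 1/intercept = 51.2 μM/s; Km = slope × Vmax = 0.07393 × 51.2 = 3.79 mM.

51.2 μM/s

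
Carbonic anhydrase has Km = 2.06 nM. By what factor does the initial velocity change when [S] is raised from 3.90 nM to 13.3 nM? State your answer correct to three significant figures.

Since Vmax cancels, v₂/v₁ = [S]₂(Km+[S]₁) / [S]₁(Km+[S]₂).
= 13.3×(2.06+3.90) / (3.90×(2.06+13.3)) = 79.27/59.90 = 1.32.

1.32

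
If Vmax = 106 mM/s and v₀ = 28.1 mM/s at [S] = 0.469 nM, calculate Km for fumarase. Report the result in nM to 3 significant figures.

From v = Vmax[S]/(Km+[S]), Km = [S](Vmax − v)/v.
Km = 0.469 × (106 − 28.1) / 28.1 = 36.54/28.1 = 1.30 nM.

1.30 nM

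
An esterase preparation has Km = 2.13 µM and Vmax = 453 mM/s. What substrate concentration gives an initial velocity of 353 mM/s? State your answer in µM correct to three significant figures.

7.52 µM

The required fractional saturation is v/Vmax = 353/453 = 0.7792.
Then [S]/(Km+[S]) = 0.7792 ⇒ [S] = 2.13 × 0.7792/(1 − 0.7792) = 7.52 µM.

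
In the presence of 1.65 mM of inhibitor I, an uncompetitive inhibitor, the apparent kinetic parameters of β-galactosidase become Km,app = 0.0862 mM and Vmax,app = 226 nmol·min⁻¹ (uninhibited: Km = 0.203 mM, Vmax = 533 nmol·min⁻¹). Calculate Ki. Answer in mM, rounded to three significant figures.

Uncompetitive: Vmax,app = Vmax/α (and Km,app = Km/α) with α = 1 + [I]/Ki.
α = Vmax/Vmax,app = 533/226 = 2.358.
Since α = 1 + [I]/Ki, [I]/Ki = 2.358 − 1 = 1.358 and Ki = 1.65/1.358 = 1.21 mM.

1.21 mM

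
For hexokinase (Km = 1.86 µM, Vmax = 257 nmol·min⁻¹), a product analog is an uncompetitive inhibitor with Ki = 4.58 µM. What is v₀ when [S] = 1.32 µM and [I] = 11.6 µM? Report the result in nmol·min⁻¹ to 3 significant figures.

α = 1 + [I]/Ki = 1 + 11.6/4.58 = 3.533.
For an uncompetitive inhibitor, both parameters are divided by α, giving Vmax/α and Km/α: Km,app = 0.527 µM, Vmax,app = 72.7 nmol·min⁻¹.
v = Vmax,app·[S]/(Km,app + [S]) = 72.7 × 1.32/(0.527 + 1.32) = 52.0 nmol·min⁻¹.

52.0 nmol·min⁻¹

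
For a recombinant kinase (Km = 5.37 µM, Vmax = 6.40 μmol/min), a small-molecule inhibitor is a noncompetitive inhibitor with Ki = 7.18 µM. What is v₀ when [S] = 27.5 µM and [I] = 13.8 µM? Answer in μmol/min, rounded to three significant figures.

α = 1 + [I]/Ki = 1 + 13.8/7.18 = 2.922.
For a noncompetitive inhibitor, Vmax is reduced to Vmax/α while Km is unchanged: Km,app = 5.37 µM, Vmax,app = 2.19 μmol/min.
v = Vmax,app·[S]/(Km,app + [S]) = 2.19 × 27.5/(5.37 + 27.5) = 1.83 μmol/min.

1.83 μmol/min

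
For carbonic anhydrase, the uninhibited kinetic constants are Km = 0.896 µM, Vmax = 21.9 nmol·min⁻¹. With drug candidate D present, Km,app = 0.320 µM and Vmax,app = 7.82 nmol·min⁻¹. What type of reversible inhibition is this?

Both Km and Vmax decrease by the same factor (~2.80-fold) — characteristic of uncompetitive inhibition.

uncompetitive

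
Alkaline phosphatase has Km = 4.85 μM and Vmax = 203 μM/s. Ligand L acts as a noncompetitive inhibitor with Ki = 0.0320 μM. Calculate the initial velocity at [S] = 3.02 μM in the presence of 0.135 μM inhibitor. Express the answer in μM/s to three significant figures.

With α = 1 + [I]/Ki = 1 + 0.135/0.0320 = 5.219, the noncompetitive rate law is v = (Vmax/α)·[S] / (Km + [S]).
v = (203/5.219)×3.02 / (4.85 + 3.02) = 117.5/7.870 = 14.9 μM/s.

14.9 μM/s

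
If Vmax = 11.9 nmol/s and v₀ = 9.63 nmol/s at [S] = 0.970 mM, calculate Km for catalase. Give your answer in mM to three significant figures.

From v = Vmax[S]/(Km+[S]), Km = [S](Vmax − v)/v.
Km = 0.970 × (11.9 − 9.63) / 9.63 = 2.202/9.63 = 0.229 mM.

0.229 mM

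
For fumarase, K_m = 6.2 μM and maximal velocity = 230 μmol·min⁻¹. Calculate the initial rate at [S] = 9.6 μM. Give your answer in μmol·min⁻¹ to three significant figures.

140 μmol·min⁻¹

v = Vmax·[S]/(Km + [S]) = 230 × 9.6 / (6.2 + 9.6)
  = 2208 / 15.80 = 140 μmol·min⁻¹.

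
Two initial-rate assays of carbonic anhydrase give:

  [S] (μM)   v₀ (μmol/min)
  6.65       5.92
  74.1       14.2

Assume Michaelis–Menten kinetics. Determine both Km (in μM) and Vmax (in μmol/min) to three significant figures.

Km = 11.9 μM; Vmax = 16.5 μmol/min

In reciprocal form, 1/v = (Km/Vmax)·(1/[S]) + 1/Vmax. The two points give (1/[S], 1/v) = (0.1504, 0.1689) and (0.01350, 0.07042).
Slope = (0.1689 − 0.07042)/(0.1504 − 0.01350) = 0.7196; intercept = 0.1689 − 0.7196×0.1504 = 0.06071.
Vmax = 1/intercept = 16.5 μmol/min; Km = slope × Vmax = 0.7196 × 16.5 = 11.9 μM.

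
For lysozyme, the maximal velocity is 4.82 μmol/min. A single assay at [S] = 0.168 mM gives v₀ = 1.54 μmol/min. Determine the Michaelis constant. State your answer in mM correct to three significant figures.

From v = Vmax[S]/(Km+[S]), Km = [S](Vmax − v)/v.
Km = 0.168 × (4.82 − 1.54) / 1.54 = 0.5510/1.54 = 0.358 mM.

0.358 mM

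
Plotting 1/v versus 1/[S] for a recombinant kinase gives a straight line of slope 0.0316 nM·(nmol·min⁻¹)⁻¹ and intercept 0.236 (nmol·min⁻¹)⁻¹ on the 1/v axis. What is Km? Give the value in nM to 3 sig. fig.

0.134 nM

y-intercept = 1/Vmax ⇒ Vmax = 4.24 nmol·min⁻¹; slope = Km/Vmax ⇒ Km = slope × Vmax.
Km = 0.0316 × 4.24 = 0.134 nM.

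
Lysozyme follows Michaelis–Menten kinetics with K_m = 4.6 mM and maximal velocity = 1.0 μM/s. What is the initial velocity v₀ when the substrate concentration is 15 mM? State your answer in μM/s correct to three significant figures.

0.765 μM/s

v = Vmax·[S]/(Km + [S]) = 1.0 × 15 / (4.6 + 15)
  = 15.00 / 19.60 = 0.765 μM/s.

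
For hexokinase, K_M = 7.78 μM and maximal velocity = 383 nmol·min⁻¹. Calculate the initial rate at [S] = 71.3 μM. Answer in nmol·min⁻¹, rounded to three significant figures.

345 nmol·min⁻¹

[S]/(Km+[S]) = 71.3/79.08 = 0.9016, the fractional saturation.
v = 0.9016 × Vmax = 0.9016 × 383 = 345 nmol·min⁻¹.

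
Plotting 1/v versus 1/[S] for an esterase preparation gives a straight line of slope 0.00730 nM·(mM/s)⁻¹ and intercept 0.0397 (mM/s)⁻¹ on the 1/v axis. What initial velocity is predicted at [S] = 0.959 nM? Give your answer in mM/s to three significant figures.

21.1 mM/s

The y-intercept is 1/Vmax, so Vmax = 1/0.0397 = 25.2 mM/s.
The slope is Km/Vmax, so Km = 0.00730 × 25.2 = 0.184 nM.
Then v = 25.2 × 0.959/(0.184 + 0.959) = 21.1 mM/s.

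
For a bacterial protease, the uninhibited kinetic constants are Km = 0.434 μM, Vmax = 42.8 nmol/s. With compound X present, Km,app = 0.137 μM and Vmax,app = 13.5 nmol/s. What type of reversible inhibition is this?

uncompetitive

Both Km and Vmax decrease by the same factor (~3.17-fold) — characteristic of uncompetitive inhibition.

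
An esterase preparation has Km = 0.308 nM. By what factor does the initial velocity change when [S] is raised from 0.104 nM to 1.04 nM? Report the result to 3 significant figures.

3.06

The fractional saturations are [S]/(Km+[S]) = 0.104/0.4120 = 0.2524 and 1.04/1.348 = 0.7715.
v₂/v₁ is just their ratio: 0.7715/0.2524 = 3.06.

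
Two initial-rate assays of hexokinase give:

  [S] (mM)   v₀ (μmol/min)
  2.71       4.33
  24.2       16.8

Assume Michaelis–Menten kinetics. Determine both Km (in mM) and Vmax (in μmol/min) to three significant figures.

From v = Vmax[S]/(Km+[S]), each point gives Vmax = v(Km+[S])/[S].
Equating: 4.33(Km+2.71)/2.71 = 16.8(Km+24.2)/24.2.
1.598·Km + 4.33 = 0.6942·Km + 16.8, so (1.598 − 0.6942)·Km = 16.8 − 4.33.
Km = 12.47/0.9036 = 13.8 mM; then Vmax = 4.33(13.8+2.71)/2.71 = 26.4 μmol/min.

Km = 13.8 mM; Vmax = 26.4 μmol/min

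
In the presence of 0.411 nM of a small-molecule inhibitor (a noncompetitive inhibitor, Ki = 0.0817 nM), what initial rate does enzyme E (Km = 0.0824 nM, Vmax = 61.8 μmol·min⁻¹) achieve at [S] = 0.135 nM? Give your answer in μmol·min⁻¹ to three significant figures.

6.36 μmol·min⁻¹

α = 1 + [I]/Ki = 1 + 0.411/0.0817 = 6.031.
For a noncompetitive inhibitor, Vmax is reduced to Vmax/α while Km is unchanged: Km,app = 0.0824 nM, Vmax,app = 10.2 μmol·min⁻¹.
v = Vmax,app·[S]/(Km,app + [S]) = 10.2 × 0.135/(0.0824 + 0.135) = 6.36 μmol·min⁻¹.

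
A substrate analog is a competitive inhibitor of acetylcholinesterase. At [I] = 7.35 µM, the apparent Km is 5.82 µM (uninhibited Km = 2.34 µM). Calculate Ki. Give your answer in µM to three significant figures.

4.94 µM

Competitive: Km,app = α·Km with α = 1 + [I]/Ki.
α = Km,app/Km = 5.82/2.34 = 2.487.
Ki = [I]/(α − 1) = 7.35/1.487 = 4.94 µM.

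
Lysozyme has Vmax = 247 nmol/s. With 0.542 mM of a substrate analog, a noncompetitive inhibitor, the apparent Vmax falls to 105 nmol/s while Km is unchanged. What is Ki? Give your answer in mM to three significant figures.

Noncompetitive: Vmax,app = Vmax/α with α = 1 + [I]/Ki.
α = Vmax/Vmax,app = 247/105 = 2.352.
Since α = 1 + [I]/Ki, [I]/Ki = 2.352 − 1 = 1.352 and Ki = 0.542/1.352 = 0.401 mM.

0.401 mM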